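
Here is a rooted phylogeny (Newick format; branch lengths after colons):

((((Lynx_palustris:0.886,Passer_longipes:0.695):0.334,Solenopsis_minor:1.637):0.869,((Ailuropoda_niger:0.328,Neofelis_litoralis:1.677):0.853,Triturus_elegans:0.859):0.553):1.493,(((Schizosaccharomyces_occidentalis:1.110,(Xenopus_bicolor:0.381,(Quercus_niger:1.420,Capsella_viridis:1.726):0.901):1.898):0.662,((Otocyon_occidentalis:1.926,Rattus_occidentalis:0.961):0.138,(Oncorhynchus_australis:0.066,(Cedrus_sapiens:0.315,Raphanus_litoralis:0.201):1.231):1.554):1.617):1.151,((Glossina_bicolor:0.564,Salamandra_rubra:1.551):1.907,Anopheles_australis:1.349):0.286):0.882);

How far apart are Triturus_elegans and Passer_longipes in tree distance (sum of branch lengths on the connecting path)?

The path runs Triturus_elegans → … → MRCA → … → Passer_longipes; the MRCA is the node subtending (((Lynx_palustris,Passer_longipes),Solenopsis_minor),((Ailuropoda_niger,Neofelis_litoralis),Triturus_elegans)).
Branch lengths along that path: 0.859 + 0.553 + 0.869 + 0.334 + 0.695 = 3.310.

3.310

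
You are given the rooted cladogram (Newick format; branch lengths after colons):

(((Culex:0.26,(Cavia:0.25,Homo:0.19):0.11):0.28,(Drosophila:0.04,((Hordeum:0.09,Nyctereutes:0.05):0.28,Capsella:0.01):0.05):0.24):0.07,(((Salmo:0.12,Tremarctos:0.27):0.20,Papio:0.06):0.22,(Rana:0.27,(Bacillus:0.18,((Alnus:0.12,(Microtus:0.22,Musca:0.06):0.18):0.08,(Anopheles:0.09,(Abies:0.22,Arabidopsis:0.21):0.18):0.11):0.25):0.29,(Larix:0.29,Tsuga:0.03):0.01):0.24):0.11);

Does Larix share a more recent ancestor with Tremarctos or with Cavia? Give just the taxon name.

The MRCA of Larix and Tremarctos subtends (((Salmo,Tremarctos),Papio),(Rana,(Bacillus,((Alnus,(Microtus,Musca)),(Anopheles,(Abies,Arabidopsis)))),(Larix,Tsuga))) (13 taxa).
The MRCA of Larix and Cavia is the root, subtending the entire tree (20 taxa).
The first is nested inside the second, so Larix shares a more recent common ancestor with Tremarctos.

Tremarctos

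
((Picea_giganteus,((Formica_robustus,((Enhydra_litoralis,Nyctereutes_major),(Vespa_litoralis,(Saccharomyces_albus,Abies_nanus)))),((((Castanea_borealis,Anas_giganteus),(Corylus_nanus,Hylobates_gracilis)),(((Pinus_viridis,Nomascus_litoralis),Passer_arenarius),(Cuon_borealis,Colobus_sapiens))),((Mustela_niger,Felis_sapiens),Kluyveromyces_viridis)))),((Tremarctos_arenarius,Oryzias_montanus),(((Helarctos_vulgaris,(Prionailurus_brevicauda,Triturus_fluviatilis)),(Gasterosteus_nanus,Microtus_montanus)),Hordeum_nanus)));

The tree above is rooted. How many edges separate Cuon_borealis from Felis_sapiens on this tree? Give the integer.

7

The MRCA of Cuon_borealis and Felis_sapiens is the node subtending ((((Castanea_borealis,Anas_giganteus),(Corylus_nanus,Hylobates_gracilis)),(((Pinus_viridis,Nomascus_litoralis),Passer_arenarius),(Cuon_borealis,Colobus_sapiens))),((Mustela_niger,Felis_sapiens),Kluyveromyces_viridis)).
From Cuon_borealis up to that node: 4 branches. From Felis_sapiens up to the same node: 3 branches. Total: 4 + 3 = 7.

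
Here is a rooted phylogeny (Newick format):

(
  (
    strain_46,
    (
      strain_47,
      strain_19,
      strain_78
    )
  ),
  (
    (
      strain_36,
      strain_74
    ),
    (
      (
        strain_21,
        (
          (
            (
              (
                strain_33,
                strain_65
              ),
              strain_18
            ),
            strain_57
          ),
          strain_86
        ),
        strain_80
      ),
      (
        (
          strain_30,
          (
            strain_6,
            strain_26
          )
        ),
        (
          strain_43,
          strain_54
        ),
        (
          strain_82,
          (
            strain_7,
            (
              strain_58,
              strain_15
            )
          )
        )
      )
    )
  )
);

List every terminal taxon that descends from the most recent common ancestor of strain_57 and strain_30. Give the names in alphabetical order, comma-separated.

strain_15, strain_18, strain_21, strain_26, strain_30, strain_33, strain_43, strain_54, strain_57, strain_58, strain_6, strain_65, strain_7, strain_80, strain_82, strain_86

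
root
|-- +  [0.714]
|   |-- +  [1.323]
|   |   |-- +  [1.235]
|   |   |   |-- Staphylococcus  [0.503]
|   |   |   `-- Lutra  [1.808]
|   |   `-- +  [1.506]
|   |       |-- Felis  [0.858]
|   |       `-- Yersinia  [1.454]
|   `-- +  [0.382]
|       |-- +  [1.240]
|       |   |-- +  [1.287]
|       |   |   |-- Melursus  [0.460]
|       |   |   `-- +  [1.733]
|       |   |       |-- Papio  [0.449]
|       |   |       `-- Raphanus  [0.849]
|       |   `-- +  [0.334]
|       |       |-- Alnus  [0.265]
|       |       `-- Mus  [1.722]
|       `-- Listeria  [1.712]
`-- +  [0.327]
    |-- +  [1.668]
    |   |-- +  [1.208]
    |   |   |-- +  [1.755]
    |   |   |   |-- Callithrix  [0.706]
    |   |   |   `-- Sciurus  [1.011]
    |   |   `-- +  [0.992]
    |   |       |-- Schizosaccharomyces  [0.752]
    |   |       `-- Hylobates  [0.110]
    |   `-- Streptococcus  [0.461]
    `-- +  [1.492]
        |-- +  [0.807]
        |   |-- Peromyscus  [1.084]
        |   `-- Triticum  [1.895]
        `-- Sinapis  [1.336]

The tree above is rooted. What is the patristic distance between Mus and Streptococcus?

6.848

The path runs Mus → … → MRCA → … → Streptococcus; the MRCA is the root of the tree.
Branch lengths along that path: 1.722 + 0.334 + 1.240 + 0.382 + 0.714 + 0.327 + 1.668 + 0.461 = 6.848.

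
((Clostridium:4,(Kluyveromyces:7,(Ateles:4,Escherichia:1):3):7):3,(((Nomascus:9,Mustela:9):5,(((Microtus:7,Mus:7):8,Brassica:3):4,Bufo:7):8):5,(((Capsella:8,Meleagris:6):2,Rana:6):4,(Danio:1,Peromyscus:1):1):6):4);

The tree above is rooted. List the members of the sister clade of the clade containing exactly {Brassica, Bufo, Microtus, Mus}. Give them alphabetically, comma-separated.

The clade containing exactly {Brassica, Bufo, Microtus, Mus} attaches to the tree at the node subtending ((Nomascus,Mustela),(((Microtus,Mus),Brassica),Bufo)).
The other lineage descending from that same node — the sister group — is (Nomascus,Mustela); its 2 tips in alphabetical order are the answer.

Mustela, Nomascus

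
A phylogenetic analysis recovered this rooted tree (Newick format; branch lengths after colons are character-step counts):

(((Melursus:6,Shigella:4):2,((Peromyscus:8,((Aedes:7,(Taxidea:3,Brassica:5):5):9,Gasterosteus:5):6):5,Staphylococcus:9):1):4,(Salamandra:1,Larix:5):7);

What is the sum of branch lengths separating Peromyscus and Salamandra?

The path runs Peromyscus → … → MRCA → … → Salamandra; the MRCA is the root of the tree.
Branch lengths along that path: 8 + 5 + 1 + 4 + 7 + 1 = 26.

26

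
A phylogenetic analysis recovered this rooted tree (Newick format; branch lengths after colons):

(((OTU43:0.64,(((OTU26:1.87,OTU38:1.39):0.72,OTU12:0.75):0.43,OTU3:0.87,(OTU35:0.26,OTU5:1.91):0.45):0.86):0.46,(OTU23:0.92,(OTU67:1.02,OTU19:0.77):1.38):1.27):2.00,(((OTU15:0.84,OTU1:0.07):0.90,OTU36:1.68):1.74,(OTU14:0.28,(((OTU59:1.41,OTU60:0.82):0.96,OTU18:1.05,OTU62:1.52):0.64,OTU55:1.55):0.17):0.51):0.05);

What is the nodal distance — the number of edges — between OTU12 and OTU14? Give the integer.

8

The MRCA of OTU12 and OTU14 is the root of the tree.
From OTU12 up to that node: 5 branches. From OTU14 up to the same node: 3 branches. Total: 5 + 3 = 8.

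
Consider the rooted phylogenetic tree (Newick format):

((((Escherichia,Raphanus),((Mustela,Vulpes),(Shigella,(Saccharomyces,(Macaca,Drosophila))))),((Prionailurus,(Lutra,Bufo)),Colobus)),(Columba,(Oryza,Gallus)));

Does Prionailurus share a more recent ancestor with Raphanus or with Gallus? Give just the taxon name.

Raphanus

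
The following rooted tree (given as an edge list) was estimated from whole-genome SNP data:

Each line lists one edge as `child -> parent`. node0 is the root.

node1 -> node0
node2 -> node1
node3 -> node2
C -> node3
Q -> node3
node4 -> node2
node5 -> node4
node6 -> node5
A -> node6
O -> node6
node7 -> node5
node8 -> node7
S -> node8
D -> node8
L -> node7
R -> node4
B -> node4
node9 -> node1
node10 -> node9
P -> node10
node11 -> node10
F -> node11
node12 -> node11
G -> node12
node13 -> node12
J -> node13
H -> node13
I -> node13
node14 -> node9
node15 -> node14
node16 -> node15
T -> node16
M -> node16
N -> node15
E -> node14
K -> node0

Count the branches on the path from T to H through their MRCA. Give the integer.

The MRCA of T and H is the node subtending ((P,(F,(G,(J,H,I)))),(((T,M),N),E)).
From T up to that node: 4 branches. From H up to the same node: 5 branches. Total: 4 + 5 = 9.

9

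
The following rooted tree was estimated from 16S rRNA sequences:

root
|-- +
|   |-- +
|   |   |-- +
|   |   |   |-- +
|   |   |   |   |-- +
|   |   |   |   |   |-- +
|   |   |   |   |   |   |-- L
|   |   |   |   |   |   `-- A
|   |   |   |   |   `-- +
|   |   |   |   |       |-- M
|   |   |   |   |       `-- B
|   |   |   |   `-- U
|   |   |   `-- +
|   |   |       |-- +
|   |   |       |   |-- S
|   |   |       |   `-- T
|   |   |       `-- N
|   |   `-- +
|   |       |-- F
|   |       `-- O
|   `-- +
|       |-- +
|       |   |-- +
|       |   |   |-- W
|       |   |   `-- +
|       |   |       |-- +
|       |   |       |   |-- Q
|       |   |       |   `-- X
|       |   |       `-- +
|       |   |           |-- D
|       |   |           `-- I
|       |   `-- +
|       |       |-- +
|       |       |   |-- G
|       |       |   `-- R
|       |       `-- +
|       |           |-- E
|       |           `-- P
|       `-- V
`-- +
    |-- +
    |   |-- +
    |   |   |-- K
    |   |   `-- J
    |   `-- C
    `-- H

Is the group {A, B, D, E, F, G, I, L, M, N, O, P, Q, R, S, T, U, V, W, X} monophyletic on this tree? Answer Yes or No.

The most recent common ancestor of these taxa subtends ((((((L,A),(M,B)),U),((S,T),N)),(F,O)),(((W,((Q,X),(D,I))),((G,R),(E,P))),V)).
That clade has exactly 20 tips — every listed taxon and nothing else — so the group is monophyletic.

Yes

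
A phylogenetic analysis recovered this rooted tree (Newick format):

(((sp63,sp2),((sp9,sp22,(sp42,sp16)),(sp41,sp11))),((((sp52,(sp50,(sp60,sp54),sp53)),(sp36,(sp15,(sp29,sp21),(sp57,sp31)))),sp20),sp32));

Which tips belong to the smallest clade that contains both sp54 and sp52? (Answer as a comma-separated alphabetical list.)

sp50, sp52, sp53, sp54, sp60

Tracing sp54: it sits inside (sp60,sp54).
Tracing sp52: it sits inside (sp52,(sp50,(sp60,sp54),sp53)).
The smallest clade enclosing both is (sp52,(sp50,(sp60,sp54),sp53)); the answer is its 5 terminal taxa in alphabetical order.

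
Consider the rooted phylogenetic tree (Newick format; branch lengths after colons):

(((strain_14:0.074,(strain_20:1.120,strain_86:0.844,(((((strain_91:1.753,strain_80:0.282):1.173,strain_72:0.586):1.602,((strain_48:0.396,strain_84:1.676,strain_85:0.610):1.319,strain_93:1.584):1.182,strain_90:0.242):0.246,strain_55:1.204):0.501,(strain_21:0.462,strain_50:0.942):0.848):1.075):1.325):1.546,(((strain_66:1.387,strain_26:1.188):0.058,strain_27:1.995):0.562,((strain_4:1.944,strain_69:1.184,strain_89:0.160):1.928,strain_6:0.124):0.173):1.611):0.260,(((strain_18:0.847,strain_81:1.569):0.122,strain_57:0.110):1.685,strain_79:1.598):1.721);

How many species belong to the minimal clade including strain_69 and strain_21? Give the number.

The MRCA of strain_69 and strain_21 is the node subtending ((strain_14,(strain_20,strain_86,(((((strain_91,strain_80),strain_72),((strain_48,strain_84,strain_85),strain_93),strain_90),strain_55),(strain_21,strain_50)))),(((strain_66,strain_26),strain_27),((strain_4,strain_69,strain_89),strain_6))).
That clade contains 21 terminal taxa: strain_14, strain_20, strain_21, strain_26, strain_27, strain_4, strain_48, strain_50, strain_55, strain_6, strain_66, strain_69, strain_72, strain_80, strain_84, strain_85, strain_86, strain_89, strain_90, strain_91, strain_93.

21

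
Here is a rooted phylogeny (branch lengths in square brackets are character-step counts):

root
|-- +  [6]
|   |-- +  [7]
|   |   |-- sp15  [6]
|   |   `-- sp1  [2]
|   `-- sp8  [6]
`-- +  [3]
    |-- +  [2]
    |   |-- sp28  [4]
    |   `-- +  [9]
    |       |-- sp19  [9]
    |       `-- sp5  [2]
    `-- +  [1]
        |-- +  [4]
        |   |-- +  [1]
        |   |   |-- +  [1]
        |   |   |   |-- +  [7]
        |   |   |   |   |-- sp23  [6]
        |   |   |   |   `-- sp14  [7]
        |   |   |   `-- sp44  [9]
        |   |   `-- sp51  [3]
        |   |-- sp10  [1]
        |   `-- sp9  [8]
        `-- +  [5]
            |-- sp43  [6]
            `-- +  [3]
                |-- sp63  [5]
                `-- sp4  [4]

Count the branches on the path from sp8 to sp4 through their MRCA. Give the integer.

The MRCA of sp8 and sp4 is the root of the tree.
From sp8 up to that node: 2 branches. From sp4 up to the same node: 5 branches. Total: 2 + 5 = 7.

7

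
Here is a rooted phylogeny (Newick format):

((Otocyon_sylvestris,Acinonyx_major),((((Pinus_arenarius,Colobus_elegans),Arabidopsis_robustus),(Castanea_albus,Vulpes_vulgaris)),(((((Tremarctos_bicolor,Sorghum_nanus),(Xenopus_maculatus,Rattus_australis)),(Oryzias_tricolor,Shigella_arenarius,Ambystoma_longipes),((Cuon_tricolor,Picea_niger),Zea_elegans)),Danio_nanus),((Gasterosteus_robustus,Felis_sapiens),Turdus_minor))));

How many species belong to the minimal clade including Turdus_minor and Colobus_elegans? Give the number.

19

The MRCA of Turdus_minor and Colobus_elegans is the node subtending ((((Pinus_arenarius,Colobus_elegans),Arabidopsis_robustus),(Castanea_albus,Vulpes_vulgaris)),(((((Tremarctos_bicolor,Sorghum_nanus),(Xenopus_maculatus,Rattus_australis)),(Oryzias_tricolor,Shigella_arenarius,Ambystoma_longipes),((Cuon_tricolor,Picea_niger),Zea_elegans)),Danio_nanus),((Gasterosteus_robustus,Felis_sapiens),Turdus_minor))).
That clade contains 19 terminal taxa: Ambystoma_longipes, Arabidopsis_robustus, Castanea_albus, Colobus_elegans, Cuon_tricolor, Danio_nanus, Felis_sapiens, Gasterosteus_robustus, Oryzias_tricolor, Picea_niger, Pinus_arenarius, Rattus_australis, Shigella_arenarius, Sorghum_nanus, Tremarctos_bicolor, Turdus_minor, Vulpes_vulgaris, Xenopus_maculatus, Zea_elegans.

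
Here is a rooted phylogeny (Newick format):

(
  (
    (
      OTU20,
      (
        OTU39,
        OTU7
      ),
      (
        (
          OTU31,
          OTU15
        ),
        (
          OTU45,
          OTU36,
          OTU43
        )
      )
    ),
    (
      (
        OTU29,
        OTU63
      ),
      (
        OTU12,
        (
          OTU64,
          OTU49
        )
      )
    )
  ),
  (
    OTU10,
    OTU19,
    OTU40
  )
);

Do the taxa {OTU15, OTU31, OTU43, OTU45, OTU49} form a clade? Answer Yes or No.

No

The MRCA of the listed taxa subtends ((OTU20,(OTU39,OTU7),((OTU31,OTU15),(OTU45,OTU36,OTU43))),((OTU29,OTU63),(OTU12,(OTU64,OTU49)))).
That clade also contains OTU12, OTU20, OTU29, OTU36, OTU39, OTU63, OTU64, OTU7, which are not in the proposed group, so the group is not monophyletic.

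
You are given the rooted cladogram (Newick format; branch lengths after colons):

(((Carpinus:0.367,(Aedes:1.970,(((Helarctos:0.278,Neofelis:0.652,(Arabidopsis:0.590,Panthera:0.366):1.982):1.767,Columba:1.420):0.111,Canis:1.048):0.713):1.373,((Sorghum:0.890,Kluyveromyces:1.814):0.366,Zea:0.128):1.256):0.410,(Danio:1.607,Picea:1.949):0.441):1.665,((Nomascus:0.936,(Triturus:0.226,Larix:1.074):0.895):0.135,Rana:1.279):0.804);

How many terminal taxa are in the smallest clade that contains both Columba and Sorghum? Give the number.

11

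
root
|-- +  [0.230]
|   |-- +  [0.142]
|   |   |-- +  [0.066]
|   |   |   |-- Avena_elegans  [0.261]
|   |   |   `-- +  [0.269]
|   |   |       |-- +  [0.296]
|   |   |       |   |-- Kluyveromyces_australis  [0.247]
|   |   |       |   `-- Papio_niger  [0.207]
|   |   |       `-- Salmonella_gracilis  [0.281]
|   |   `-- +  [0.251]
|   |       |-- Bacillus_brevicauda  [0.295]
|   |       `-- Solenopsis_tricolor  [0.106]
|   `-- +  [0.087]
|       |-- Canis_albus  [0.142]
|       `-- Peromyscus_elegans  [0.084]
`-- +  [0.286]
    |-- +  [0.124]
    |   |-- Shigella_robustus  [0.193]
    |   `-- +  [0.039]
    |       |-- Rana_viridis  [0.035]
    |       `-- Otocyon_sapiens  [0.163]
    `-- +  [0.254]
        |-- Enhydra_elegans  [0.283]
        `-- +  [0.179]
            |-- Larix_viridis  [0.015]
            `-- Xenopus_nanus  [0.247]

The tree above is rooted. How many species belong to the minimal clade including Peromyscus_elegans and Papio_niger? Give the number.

8

The MRCA of Peromyscus_elegans and Papio_niger is the node subtending (((Avena_elegans,((Kluyveromyces_australis,Papio_niger),Salmonella_gracilis)),(Bacillus_brevicauda,Solenopsis_tricolor)),(Canis_albus,Peromyscus_elegans)).
That clade contains 8 terminal taxa: Avena_elegans, Bacillus_brevicauda, Canis_albus, Kluyveromyces_australis, Papio_niger, Peromyscus_elegans, Salmonella_gracilis, Solenopsis_tricolor.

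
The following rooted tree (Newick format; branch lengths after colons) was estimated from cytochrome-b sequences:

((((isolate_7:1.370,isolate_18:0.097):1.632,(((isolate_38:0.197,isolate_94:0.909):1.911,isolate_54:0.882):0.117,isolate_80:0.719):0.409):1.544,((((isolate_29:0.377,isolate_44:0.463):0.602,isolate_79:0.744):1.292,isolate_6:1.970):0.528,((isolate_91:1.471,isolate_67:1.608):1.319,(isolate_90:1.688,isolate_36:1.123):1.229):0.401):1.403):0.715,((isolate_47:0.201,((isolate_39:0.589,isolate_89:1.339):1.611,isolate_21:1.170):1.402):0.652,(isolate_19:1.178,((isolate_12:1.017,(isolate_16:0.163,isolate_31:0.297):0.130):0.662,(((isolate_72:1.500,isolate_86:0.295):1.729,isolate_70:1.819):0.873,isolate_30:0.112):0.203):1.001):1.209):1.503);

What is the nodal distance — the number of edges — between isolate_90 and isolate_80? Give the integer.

7

The MRCA of isolate_90 and isolate_80 is the node subtending (((isolate_7,isolate_18),(((isolate_38,isolate_94),isolate_54),isolate_80)),((((isolate_29,isolate_44),isolate_79),isolate_6),((isolate_91,isolate_67),(isolate_90,isolate_36)))).
From isolate_90 up to that node: 4 branches. From isolate_80 up to the same node: 3 branches. Total: 4 + 3 = 7.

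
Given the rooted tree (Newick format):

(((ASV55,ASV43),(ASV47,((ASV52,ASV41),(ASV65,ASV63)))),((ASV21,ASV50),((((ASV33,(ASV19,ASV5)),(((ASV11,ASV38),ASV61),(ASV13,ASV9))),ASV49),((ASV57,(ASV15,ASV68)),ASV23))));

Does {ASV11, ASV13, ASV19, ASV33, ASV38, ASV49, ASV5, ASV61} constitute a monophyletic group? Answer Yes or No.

No

The MRCA of the listed taxa subtends (((ASV33,(ASV19,ASV5)),(((ASV11,ASV38),ASV61),(ASV13,ASV9))),ASV49).
That clade also contains ASV9, which is not in the proposed group, so the group is not monophyletic.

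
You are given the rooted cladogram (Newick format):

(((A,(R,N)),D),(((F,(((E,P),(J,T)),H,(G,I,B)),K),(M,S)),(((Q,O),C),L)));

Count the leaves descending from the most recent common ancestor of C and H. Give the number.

16

The MRCA of C and H is the node subtending (((F,(((E,P),(J,T)),H,(G,I,B)),K),(M,S)),(((Q,O),C),L)).
That clade contains 16 terminal taxa: B, C, E, F, G, H, I, J, K, L, M, O, P, Q, S, T.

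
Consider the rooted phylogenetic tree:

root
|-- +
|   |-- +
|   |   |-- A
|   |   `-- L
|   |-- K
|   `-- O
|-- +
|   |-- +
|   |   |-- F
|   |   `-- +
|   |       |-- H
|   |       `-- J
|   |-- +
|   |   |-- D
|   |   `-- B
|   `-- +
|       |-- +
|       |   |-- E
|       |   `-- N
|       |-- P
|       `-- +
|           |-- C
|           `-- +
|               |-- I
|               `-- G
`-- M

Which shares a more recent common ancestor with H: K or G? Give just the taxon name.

G

The MRCA of H and G subtends ((F,(H,J)),(D,B),((E,N),P,(C,(I,G)))) (11 taxa).
The MRCA of H and K is the root, subtending the entire tree (16 taxa).
The first is nested inside the second, so H shares a more recent common ancestor with G.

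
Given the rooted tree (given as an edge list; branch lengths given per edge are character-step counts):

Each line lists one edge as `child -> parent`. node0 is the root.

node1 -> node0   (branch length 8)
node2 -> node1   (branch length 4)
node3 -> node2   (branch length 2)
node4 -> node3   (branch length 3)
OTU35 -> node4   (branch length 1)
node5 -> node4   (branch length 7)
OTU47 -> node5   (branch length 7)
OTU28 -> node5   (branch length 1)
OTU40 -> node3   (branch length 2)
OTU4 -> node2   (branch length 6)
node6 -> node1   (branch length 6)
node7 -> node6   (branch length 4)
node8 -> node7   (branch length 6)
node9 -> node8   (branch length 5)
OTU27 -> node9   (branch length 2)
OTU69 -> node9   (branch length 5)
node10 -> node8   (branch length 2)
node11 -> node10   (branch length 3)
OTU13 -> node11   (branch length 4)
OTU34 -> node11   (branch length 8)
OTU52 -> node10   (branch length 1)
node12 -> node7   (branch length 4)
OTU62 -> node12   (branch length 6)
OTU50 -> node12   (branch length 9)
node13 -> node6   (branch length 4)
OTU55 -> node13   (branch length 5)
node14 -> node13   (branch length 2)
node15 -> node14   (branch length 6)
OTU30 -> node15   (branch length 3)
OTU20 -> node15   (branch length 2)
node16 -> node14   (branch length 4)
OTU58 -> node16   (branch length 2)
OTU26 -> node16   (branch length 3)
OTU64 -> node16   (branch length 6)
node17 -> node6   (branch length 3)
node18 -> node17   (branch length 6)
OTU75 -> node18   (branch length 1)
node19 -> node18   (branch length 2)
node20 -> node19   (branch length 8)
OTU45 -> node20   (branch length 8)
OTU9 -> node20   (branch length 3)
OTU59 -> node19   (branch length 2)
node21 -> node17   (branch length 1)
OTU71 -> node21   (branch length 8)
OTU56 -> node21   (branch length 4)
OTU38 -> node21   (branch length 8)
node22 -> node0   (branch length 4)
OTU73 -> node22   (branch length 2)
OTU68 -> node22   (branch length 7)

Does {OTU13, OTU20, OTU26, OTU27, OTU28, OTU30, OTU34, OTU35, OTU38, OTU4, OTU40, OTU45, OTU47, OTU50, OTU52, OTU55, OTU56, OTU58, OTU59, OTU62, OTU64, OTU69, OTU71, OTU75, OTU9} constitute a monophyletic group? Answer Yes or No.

Yes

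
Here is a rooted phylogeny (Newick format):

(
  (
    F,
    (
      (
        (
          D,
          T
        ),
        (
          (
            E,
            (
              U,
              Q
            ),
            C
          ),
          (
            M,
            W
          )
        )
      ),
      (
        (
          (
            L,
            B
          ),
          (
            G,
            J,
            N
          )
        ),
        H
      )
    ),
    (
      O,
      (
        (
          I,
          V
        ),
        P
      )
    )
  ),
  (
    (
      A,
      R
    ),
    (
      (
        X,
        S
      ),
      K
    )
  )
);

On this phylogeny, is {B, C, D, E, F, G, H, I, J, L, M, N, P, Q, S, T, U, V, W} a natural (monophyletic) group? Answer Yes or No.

The MRCA of the listed taxa is the root, so the smallest clade containing them is the whole tree.
That clade also contains A, K, O, R, X, which are not in the proposed group, so the group is not monophyletic.

No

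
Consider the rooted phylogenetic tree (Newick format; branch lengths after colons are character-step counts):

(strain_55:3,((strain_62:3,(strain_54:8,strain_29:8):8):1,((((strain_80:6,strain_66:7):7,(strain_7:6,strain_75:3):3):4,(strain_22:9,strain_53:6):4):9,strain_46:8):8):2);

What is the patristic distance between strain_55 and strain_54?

22

The path runs strain_55 → … → MRCA → … → strain_54; the MRCA is the root of the tree.
Branch lengths along that path: 3 + 2 + 1 + 8 + 8 = 22.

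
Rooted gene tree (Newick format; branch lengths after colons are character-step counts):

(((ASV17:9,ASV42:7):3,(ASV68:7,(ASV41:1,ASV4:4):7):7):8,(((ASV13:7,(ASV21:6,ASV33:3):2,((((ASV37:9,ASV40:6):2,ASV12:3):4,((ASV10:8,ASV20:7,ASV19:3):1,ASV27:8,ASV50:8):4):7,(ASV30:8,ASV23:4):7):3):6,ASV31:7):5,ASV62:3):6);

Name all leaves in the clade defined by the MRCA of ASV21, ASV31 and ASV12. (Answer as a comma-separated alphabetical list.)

ASV10, ASV12, ASV13, ASV19, ASV20, ASV21, ASV23, ASV27, ASV30, ASV31, ASV33, ASV37, ASV40, ASV50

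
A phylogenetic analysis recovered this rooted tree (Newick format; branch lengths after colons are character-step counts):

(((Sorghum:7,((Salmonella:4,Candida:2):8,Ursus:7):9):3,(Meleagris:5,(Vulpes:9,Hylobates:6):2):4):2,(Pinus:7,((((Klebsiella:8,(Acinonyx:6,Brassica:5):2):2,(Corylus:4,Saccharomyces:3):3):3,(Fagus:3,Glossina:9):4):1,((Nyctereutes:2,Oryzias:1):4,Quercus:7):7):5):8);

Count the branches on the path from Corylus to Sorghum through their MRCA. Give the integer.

9

The MRCA of Corylus and Sorghum is the root of the tree.
From Corylus up to that node: 6 branches. From Sorghum up to the same node: 3 branches. Total: 6 + 3 = 9.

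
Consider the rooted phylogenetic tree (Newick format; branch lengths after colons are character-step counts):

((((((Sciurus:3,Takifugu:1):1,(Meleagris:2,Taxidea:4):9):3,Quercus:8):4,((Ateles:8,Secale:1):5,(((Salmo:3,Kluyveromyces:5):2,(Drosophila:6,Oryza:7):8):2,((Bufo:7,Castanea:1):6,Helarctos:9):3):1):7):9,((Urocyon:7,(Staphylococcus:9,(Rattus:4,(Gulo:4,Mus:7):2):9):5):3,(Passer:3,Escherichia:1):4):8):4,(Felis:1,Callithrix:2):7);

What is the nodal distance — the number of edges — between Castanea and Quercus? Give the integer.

The MRCA of Castanea and Quercus is the node subtending ((((Sciurus,Takifugu),(Meleagris,Taxidea)),Quercus),((Ateles,Secale),(((Salmo,Kluyveromyces),(Drosophila,Oryza)),((Bufo,Castanea),Helarctos)))).
From Castanea up to that node: 5 branches. From Quercus up to the same node: 2 branches. Total: 5 + 2 = 7.

7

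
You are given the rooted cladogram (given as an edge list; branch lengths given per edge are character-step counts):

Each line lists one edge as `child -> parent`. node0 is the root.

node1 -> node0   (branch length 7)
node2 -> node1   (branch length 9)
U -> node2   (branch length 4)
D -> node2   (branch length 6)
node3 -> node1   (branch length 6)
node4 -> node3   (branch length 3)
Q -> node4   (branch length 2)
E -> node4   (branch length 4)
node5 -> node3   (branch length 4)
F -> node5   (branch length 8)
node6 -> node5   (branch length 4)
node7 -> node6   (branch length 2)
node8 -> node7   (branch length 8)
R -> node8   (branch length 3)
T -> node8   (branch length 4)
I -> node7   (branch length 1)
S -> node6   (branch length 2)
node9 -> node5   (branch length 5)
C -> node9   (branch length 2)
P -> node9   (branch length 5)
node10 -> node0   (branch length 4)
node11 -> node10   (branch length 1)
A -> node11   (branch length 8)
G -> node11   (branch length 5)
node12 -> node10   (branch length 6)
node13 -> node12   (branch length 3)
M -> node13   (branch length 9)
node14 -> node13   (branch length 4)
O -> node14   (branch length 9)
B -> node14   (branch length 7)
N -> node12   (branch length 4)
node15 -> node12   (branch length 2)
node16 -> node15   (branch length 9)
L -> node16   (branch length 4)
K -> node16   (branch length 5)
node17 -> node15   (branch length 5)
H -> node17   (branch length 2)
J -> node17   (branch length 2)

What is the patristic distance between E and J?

39

The path runs E → … → MRCA → … → J; the MRCA is the root of the tree.
Branch lengths along that path: 4 + 3 + 6 + 7 + 4 + 6 + 2 + 5 + 2 = 39.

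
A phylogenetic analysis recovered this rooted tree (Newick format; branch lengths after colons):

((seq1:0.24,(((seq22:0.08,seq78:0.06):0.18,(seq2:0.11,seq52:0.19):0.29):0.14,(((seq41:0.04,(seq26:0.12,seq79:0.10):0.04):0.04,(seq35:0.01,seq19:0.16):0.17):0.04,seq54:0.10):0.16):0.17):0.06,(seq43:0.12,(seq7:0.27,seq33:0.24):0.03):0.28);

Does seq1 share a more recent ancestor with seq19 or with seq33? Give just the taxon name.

seq19

The MRCA of seq1 and seq19 subtends (seq1,(((seq22,seq78),(seq2,seq52)),(((seq41,(seq26,seq79)),(seq35,seq19)),seq54))) (11 taxa).
The MRCA of seq1 and seq33 is the root, subtending the entire tree (14 taxa).
The first is nested inside the second, so seq1 shares a more recent common ancestor with seq19.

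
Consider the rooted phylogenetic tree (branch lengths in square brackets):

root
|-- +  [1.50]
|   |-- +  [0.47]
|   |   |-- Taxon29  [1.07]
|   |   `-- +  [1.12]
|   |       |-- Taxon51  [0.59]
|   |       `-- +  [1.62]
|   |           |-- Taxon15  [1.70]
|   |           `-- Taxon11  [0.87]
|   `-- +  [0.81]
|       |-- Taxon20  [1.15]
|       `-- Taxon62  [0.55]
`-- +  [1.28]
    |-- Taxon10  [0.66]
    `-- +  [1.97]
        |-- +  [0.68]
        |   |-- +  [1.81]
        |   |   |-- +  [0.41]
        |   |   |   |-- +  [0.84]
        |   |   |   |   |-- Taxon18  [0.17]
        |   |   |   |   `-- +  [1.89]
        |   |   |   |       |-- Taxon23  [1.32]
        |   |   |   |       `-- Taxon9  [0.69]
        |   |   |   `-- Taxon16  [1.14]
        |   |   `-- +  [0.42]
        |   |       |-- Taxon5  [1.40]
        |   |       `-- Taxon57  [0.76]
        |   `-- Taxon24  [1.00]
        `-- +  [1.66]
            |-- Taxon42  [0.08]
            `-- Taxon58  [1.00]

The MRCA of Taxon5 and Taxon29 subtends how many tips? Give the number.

The MRCA of Taxon5 and Taxon29 is the root, so the clade is the entire tree.
That clade contains 16 terminal taxa: Taxon10, Taxon11, Taxon15, Taxon16, Taxon18, Taxon20, Taxon23, Taxon24, Taxon29, Taxon42, Taxon5, Taxon51, Taxon57, Taxon58, Taxon62, Taxon9.

16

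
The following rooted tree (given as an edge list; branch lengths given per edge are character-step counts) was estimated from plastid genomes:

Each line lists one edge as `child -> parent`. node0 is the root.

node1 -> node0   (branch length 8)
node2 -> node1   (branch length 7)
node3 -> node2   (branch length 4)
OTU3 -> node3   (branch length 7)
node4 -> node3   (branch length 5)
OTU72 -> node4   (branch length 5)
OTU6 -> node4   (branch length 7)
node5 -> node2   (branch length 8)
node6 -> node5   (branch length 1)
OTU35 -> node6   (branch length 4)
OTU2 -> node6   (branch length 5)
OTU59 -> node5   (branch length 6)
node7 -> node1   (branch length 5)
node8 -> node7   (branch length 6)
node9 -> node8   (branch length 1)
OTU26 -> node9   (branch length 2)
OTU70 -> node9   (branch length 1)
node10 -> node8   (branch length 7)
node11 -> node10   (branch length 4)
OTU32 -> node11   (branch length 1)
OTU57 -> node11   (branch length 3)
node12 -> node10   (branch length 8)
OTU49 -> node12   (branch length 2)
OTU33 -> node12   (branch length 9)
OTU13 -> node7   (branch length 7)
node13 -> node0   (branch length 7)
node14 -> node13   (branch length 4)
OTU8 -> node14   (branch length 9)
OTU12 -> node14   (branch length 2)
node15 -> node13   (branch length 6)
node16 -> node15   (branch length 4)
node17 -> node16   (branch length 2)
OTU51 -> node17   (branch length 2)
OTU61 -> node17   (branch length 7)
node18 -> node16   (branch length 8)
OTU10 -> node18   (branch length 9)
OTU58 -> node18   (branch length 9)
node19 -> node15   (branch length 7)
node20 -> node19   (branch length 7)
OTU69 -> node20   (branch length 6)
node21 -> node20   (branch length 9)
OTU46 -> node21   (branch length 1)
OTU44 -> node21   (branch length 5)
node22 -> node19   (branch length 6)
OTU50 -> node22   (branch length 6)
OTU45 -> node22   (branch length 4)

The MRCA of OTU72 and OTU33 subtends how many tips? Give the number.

13

The MRCA of OTU72 and OTU33 is the node subtending (((OTU3,(OTU72,OTU6)),((OTU35,OTU2),OTU59)),(((OTU26,OTU70),((OTU32,OTU57),(OTU49,OTU33))),OTU13)).
That clade contains 13 terminal taxa: OTU13, OTU2, OTU26, OTU3, OTU32, OTU33, OTU35, OTU49, OTU57, OTU59, OTU6, OTU70, OTU72.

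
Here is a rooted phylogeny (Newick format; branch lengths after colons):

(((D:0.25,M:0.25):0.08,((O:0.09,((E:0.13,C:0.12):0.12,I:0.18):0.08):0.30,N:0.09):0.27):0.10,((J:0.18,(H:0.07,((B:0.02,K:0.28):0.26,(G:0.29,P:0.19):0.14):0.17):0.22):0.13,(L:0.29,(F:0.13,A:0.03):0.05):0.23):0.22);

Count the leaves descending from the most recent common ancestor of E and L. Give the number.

16

The MRCA of E and L is the root, so the clade is the entire tree.
That clade contains 16 terminal taxa: A, B, C, D, E, F, G, H, I, J, K, L, M, N, O, P.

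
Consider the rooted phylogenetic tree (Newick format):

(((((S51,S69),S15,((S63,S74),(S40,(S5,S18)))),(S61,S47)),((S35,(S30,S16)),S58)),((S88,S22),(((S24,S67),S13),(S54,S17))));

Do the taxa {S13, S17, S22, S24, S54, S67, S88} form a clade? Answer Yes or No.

The most recent common ancestor of these taxa subtends ((S88,S22),(((S24,S67),S13),(S54,S17))).
That clade has exactly 7 tips — every listed taxon and nothing else — so the group is monophyletic.

Yes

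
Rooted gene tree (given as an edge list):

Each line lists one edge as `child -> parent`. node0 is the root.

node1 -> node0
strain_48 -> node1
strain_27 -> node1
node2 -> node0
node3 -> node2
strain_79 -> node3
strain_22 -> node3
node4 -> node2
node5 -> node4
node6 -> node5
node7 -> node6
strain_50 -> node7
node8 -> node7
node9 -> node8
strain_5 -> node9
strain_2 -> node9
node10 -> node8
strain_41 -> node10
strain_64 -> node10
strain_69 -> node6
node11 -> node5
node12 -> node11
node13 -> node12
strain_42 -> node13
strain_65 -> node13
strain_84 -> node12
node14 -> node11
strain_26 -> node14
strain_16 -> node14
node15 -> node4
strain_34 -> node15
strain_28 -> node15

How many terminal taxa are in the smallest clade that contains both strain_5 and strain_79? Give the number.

15

The MRCA of strain_5 and strain_79 is the node subtending ((strain_79,strain_22),((((strain_50,((strain_5,strain_2),(strain_41,strain_64))),strain_69),(((strain_42,strain_65),strain_84),(strain_26,strain_16))),(strain_34,strain_28))).
That clade contains 15 terminal taxa: strain_16, strain_2, strain_22, strain_26, strain_28, strain_34, strain_41, strain_42, strain_5, strain_50, strain_64, strain_65, strain_69, strain_79, strain_84.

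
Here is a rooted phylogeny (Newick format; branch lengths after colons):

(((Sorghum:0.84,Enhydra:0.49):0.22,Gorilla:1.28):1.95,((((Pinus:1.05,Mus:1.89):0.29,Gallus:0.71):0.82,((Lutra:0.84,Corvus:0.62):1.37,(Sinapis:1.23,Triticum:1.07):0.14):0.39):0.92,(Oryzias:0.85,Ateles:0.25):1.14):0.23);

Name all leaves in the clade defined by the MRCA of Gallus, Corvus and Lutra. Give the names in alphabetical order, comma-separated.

Corvus, Gallus, Lutra, Mus, Pinus, Sinapis, Triticum

Tracing Gallus: it sits inside ((Pinus,Mus),Gallus).
Tracing Corvus: it sits inside (Lutra,Corvus).
Tracing Lutra: it sits inside (Lutra,Corvus).
The smallest clade enclosing all 3 is (((Pinus,Mus),Gallus),((Lutra,Corvus),(Sinapis,Triticum))); the answer is its 7 terminal taxa in alphabetical order.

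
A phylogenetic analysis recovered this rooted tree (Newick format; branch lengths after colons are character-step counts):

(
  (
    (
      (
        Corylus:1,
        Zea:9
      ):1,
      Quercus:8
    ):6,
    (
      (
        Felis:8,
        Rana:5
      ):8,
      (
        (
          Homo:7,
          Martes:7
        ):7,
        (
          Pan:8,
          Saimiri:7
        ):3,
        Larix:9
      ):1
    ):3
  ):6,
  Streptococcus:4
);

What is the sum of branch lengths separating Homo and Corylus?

26

The path runs Homo → … → MRCA → … → Corylus; the MRCA is the node subtending (((Corylus,Zea),Quercus),((Felis,Rana),((Homo,Martes),(Pan,Saimiri),Larix))).
Branch lengths along that path: 7 + 7 + 1 + 3 + 6 + 1 + 1 = 26.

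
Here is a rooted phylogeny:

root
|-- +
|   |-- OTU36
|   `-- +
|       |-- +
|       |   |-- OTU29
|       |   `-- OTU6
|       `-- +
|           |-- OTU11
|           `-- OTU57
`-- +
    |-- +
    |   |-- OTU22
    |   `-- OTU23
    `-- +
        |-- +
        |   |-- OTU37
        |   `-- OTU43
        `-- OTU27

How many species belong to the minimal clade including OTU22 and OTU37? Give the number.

The MRCA of OTU22 and OTU37 is the node subtending ((OTU22,OTU23),((OTU37,OTU43),OTU27)).
That clade contains 5 terminal taxa: OTU22, OTU23, OTU27, OTU37, OTU43.

5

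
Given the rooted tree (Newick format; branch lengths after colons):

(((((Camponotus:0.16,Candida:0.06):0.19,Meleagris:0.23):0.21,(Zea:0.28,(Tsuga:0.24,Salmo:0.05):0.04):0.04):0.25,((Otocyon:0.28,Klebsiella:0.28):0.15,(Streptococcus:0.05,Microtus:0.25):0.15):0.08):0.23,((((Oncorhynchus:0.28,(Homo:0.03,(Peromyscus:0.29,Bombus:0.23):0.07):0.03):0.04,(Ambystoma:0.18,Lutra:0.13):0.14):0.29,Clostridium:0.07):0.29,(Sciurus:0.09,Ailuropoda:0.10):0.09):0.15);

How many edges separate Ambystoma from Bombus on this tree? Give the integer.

The MRCA of Ambystoma and Bombus is the node subtending ((Oncorhynchus,(Homo,(Peromyscus,Bombus))),(Ambystoma,Lutra)).
From Ambystoma up to that node: 2 branches. From Bombus up to the same node: 4 branches. Total: 2 + 4 = 6.

6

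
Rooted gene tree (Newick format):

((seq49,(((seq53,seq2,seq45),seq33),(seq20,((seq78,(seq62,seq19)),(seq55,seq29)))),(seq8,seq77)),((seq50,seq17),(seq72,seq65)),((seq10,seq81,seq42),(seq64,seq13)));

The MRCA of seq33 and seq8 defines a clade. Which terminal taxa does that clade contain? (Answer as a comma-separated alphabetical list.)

Tracing seq33: it sits inside ((seq53,seq2,seq45),seq33).
Tracing seq8: it sits inside (seq8,seq77).
The smallest clade enclosing both is (seq49,(((seq53,seq2,seq45),seq33),(seq20,((seq78,(seq62,seq19)),(seq55,seq29)))),(seq8,seq77)); the answer is its 13 terminal taxa in alphabetical order.

seq19, seq2, seq20, seq29, seq33, seq45, seq49, seq53, seq55, seq62, seq77, seq78, seq8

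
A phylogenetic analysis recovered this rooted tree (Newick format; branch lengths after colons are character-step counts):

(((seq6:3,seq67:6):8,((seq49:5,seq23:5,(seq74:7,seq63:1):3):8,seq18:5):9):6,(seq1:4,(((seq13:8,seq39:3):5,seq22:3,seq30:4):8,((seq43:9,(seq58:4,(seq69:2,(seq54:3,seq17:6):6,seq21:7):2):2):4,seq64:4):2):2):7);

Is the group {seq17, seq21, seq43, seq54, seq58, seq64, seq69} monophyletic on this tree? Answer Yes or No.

The most recent common ancestor of these taxa subtends ((seq43,(seq58,(seq69,(seq54,seq17),seq21))),seq64).
That clade has exactly 7 tips — every listed taxon and nothing else — so the group is monophyletic.

Yes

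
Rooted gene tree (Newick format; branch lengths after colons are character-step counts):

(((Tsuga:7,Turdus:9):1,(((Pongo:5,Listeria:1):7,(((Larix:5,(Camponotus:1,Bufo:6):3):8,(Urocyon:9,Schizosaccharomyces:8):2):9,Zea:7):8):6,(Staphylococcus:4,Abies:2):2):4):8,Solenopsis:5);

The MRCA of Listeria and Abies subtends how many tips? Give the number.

The MRCA of Listeria and Abies is the node subtending (((Pongo,Listeria),(((Larix,(Camponotus,Bufo)),(Urocyon,Schizosaccharomyces)),Zea)),(Staphylococcus,Abies)).
That clade contains 10 terminal taxa: Abies, Bufo, Camponotus, Larix, Listeria, Pongo, Schizosaccharomyces, Staphylococcus, Urocyon, Zea.

10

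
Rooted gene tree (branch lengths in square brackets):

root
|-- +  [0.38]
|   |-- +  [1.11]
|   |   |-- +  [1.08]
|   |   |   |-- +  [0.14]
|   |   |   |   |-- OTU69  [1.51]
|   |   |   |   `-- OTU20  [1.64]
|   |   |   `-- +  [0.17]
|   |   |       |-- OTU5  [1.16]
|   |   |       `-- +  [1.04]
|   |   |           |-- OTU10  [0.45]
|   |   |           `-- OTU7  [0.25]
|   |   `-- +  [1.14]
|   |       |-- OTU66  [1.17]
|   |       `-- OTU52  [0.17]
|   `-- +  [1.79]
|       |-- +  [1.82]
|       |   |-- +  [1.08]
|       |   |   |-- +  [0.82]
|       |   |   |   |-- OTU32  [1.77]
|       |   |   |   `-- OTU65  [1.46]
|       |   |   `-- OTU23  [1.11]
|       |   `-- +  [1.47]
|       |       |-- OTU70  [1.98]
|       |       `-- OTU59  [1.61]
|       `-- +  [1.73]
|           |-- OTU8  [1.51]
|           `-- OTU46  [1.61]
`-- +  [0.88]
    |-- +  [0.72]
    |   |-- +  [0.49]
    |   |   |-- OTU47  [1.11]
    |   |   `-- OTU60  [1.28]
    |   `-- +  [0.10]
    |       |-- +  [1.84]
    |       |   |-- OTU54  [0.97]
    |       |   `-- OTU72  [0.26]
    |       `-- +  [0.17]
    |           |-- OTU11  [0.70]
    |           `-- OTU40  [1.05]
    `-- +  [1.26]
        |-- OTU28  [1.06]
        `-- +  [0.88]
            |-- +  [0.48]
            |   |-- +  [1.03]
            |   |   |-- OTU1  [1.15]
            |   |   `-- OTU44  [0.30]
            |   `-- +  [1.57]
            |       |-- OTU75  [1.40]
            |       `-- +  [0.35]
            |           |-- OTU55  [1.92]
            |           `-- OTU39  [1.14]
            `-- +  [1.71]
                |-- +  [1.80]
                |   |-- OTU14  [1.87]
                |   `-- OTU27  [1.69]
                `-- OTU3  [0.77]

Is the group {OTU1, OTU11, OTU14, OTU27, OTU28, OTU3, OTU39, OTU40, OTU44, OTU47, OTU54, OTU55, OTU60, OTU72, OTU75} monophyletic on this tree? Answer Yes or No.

The most recent common ancestor of these taxa subtends (((OTU47,OTU60),((OTU54,OTU72),(OTU11,OTU40))),(OTU28,(((OTU1,OTU44),(OTU75,(OTU55,OTU39))),((OTU14,OTU27),OTU3)))).
That clade has exactly 15 tips — every listed taxon and nothing else — so the group is monophyletic.

Yes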